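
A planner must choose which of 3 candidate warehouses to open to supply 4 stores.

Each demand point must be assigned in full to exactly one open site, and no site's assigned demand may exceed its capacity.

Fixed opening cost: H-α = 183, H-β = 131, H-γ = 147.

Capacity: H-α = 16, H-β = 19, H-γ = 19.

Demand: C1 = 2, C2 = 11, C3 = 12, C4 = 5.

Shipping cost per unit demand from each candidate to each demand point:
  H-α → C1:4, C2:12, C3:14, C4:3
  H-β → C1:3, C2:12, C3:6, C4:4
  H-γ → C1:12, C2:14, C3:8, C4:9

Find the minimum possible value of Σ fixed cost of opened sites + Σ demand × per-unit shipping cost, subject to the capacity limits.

530

Open {H-β, H-γ}; cheapest assignment that respects the capacities:
  H-β (cap 19, load 19): C1, C3, C4 — cost 2×3 + 12×6 + 5×4 = 98
  H-γ (cap 19, load 11): C2 — cost 11×14 = 154
  Shipping 252, fixed 278 → total 530.
  Any other capacity-feasible assignment to {H-β, H-γ} ships for at least 252.
Compare {H-α, H-β}: its best feasible assignment gives total 539.
Compare {H-α, H-γ}: its best feasible assignment gives total 597.
Every other set of open sites that can feasibly serve all demand totals ≥ 539 even under its best assignment. Minimum: 530.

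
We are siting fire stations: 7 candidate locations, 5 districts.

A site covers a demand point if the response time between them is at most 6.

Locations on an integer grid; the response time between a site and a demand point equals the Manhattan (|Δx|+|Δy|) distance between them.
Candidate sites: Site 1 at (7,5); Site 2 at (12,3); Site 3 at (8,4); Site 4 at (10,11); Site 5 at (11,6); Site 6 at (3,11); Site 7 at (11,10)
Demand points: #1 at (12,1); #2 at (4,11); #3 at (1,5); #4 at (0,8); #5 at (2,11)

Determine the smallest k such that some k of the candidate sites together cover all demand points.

3

Coverage sets (demand points within 6 of each site):
  Site 1: {#3}
  Site 2: {#1}
  Site 3: {}
  Site 4: {#2}
  Site 5: {#1}
  Site 6: {#2, #4, #5}
  Site 7: {}
No 2 sites suffice: every size-2 union leaves at least one demand point uncovered.
But {Site 1, Site 2, Site 6} covers everything, so the minimum is 3.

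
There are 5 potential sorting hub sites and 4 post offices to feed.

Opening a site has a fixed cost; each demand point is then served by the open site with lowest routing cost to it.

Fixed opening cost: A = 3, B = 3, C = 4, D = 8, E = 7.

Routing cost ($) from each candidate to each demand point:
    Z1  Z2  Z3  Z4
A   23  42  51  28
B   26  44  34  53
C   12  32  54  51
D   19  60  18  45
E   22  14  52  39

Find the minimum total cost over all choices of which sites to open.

94

Open {A, C, D, E}: assign each demand point to its cheapest open site.
  Z1→C 12, Z2→E 14, Z3→D 18, Z4→A 28
  routing cost 72, fixed 22 → total 94.
Compare {A, D, E}: routing cost 79 + fixed 18 = 97.
Compare {A, B, C, D, E}: routing cost 72 + fixed 25 = 97.
Compare {A, B, D, E}: routing cost 79 + fixed 21 = 100.
All other subsets cost ≥ 97. Minimum total cost: 94.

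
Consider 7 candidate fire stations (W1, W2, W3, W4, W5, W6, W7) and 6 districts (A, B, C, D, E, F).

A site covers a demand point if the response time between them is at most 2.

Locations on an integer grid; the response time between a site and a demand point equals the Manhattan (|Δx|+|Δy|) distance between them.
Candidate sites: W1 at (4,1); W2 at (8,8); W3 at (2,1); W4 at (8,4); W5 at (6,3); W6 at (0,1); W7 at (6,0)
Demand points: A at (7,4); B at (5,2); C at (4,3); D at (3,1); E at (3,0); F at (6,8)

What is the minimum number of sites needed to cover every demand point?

3

Coverage sets (demand points within 2 of each site):
  W1: {B, C, D, E}
  W2: {F}
  W3: {D, E}
  W4: {A}
  W5: {A, B, C}
  W6: {}
  W7: {}
No 2 sites suffice: every size-2 union leaves at least one demand point uncovered.
But {W1, W2, W4} covers everything, so the minimum is 3.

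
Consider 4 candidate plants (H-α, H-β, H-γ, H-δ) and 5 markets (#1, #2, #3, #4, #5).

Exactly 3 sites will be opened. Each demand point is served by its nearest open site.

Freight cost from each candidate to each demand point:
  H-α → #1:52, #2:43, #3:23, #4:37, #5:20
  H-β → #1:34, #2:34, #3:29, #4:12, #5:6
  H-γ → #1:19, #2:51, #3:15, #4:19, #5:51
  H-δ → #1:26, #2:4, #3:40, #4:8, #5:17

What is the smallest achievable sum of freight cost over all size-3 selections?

Open {H-β, H-γ, H-δ}.
  #1→H-γ 19, #2→H-δ 4, #3→H-γ 15, #4→H-δ 8, #5→H-β 6  ⇒ total 52.
Compare {H-α, H-γ, H-δ}: total 63.
Compare {H-α, H-β, H-δ}: total 67.
No size-3 selection does better; minimum is 52.

52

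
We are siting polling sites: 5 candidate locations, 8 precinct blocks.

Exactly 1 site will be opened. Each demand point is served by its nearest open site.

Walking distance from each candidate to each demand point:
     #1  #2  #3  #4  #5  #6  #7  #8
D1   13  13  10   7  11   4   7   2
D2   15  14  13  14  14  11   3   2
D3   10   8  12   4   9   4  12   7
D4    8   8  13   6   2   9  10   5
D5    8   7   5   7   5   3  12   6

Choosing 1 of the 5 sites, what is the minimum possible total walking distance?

Open {D5}.
  #1→D5 8, #2→D5 7, #3→D5 5, #4→D5 7, #5→D5 5, #6→D5 3, #7→D5 12, #8→D5 6  ⇒ total 53.
Compare {D4}: total 61.
Compare {D3}: total 66.
No size-1 selection does better; minimum is 53.

53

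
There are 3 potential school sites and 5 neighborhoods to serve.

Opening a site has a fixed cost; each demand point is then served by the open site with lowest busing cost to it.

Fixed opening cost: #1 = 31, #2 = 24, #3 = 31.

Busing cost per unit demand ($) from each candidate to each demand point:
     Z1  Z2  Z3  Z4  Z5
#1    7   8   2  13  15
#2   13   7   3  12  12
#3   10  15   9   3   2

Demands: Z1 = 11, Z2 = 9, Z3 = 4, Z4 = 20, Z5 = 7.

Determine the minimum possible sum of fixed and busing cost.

293

Open {#1, #3}: assign each demand point to its cheapest open site.
  Z1→#1 11×7=77, Z2→#1 9×8=72, Z3→#1 4×2=8, Z4→#3 20×3=60, Z5→#3 7×2=14
  busing cost 231, fixed 62 → total 293.
Compare {#1, #2, #3}: busing cost 222 + fixed 86 = 308.
Compare {#2, #3}: busing cost 259 + fixed 55 = 314.
Compare {#3}: busing cost 355 + fixed 31 = 386.
All other subsets cost ≥ 308. Minimum total cost: 293.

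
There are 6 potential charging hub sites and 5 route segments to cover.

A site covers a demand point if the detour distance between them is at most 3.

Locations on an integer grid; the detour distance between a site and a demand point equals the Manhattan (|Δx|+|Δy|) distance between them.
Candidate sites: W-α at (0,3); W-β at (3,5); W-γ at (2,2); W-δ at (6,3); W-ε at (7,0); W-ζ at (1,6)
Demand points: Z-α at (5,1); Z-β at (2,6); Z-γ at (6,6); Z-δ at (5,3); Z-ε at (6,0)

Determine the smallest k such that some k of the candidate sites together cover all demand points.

Coverage sets (demand points within 3 of each site):
  W-α: {}
  W-β: {Z-β}
  W-γ: {}
  W-δ: {Z-α, Z-γ, Z-δ, Z-ε}
  W-ε: {Z-α, Z-ε}
  W-ζ: {Z-β}
No single site covers all 5 demand points.
But {W-β, W-δ} covers everything, so the minimum is 2.

2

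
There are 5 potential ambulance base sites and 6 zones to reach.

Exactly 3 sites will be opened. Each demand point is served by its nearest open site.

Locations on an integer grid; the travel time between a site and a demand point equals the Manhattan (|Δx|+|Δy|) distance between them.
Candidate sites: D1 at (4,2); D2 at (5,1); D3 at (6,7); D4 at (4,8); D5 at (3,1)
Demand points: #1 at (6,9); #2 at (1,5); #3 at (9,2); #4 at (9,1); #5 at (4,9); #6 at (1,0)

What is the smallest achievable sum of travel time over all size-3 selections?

Open {D2, D4, D5}.
  #1→D4 3, #2→D4 6, #3→D2 5, #4→D2 4, #5→D4 1, #6→D5 3  ⇒ total 22.
Compare {D2, D3, D4}: total 23.
Compare {D1, D2, D4}: total 24.
No size-3 selection does better; minimum is 22.

22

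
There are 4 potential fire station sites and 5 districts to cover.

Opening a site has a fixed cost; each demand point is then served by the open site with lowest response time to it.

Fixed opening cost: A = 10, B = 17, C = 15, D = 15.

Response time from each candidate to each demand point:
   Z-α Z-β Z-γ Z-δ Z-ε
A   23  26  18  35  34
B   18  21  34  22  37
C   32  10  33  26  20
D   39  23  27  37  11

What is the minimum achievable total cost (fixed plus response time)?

122

Open {A, C}: assign each demand point to its cheapest open site.
  Z-α→A 23, Z-β→C 10, Z-γ→A 18, Z-δ→C 26, Z-ε→C 20
  response time 97, fixed 25 → total 122.
Compare {A, C, D}: response time 88 + fixed 40 = 128.
Compare {A, B, C}: response time 88 + fixed 42 = 130.
Compare {B, D}: response time 99 + fixed 32 = 131.
All other subsets cost ≥ 128. Minimum total cost: 122.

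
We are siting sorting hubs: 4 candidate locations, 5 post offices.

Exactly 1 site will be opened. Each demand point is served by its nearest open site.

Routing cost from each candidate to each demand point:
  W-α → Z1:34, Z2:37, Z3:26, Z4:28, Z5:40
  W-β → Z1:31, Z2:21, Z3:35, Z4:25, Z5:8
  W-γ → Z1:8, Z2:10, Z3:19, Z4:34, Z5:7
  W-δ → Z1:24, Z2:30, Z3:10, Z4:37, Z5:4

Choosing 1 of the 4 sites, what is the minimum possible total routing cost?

Open {W-γ}.
  Z1→W-γ 8, Z2→W-γ 10, Z3→W-γ 19, Z4→W-γ 34, Z5→W-γ 7  ⇒ total 78.
Compare {W-δ}: total 105.
Compare {W-β}: total 120.
No size-1 selection does better; minimum is 78.

78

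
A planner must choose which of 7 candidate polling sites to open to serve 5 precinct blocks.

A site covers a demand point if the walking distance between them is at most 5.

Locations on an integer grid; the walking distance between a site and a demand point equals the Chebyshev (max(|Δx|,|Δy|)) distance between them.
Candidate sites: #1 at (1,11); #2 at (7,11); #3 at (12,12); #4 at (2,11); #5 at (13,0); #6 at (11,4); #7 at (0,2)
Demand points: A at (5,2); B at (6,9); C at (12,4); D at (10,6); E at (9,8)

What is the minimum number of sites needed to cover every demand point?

2

Coverage sets (demand points within 5 of each site):
  #1: {B}
  #2: {B, D, E}
  #3: {E}
  #4: {B}
  #5: {C}
  #6: {B, C, D, E}
  #7: {A}
No single site covers all 5 demand points.
But {#6, #7} covers everything, so the minimum is 2.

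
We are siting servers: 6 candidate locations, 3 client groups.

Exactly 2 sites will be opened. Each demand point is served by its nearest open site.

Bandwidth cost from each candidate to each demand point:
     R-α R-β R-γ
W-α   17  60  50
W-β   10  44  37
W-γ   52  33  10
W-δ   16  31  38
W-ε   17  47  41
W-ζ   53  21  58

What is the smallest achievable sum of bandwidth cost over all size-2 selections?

Open {W-β, W-γ}.
  R-α→W-β 10, R-β→W-γ 33, R-γ→W-γ 10  ⇒ total 53.
Compare {W-γ, W-δ}: total 57.
Compare {W-α, W-γ}: total 60.
No size-2 selection does better; minimum is 53.

53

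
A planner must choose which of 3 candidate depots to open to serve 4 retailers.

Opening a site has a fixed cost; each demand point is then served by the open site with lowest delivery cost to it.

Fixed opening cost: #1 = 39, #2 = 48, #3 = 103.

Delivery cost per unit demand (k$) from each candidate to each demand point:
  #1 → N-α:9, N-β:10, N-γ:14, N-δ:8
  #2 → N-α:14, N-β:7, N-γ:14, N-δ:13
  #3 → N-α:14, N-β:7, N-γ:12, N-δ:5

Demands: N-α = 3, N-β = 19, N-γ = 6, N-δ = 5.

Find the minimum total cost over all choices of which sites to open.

Open {#1, #2}: assign each demand point to its cheapest open site.
  N-α→#1 3×9=27, N-β→#2 19×7=133, N-γ→#1 6×14=84, N-δ→#1 5×8=40
  delivery cost 284, fixed 87 → total 371.
Compare {#2}: delivery cost 324 + fixed 48 = 372.
Compare {#3}: delivery cost 272 + fixed 103 = 375.
Compare {#1}: delivery cost 341 + fixed 39 = 380.
All other subsets cost ≥ 372. Minimum total cost: 371.

371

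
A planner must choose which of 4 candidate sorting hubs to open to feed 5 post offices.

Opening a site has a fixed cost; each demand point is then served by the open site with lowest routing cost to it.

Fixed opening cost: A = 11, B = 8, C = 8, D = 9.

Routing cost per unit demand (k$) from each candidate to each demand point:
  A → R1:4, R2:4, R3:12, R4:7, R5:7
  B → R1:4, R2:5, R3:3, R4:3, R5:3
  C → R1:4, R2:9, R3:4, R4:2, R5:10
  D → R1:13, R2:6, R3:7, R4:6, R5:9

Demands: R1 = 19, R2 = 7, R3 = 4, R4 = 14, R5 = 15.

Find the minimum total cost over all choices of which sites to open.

Open {B, C}: assign each demand point to its cheapest open site.
  R1→B 19×4=76, R2→B 7×5=35, R3→B 4×3=12, R4→C 14×2=28, R5→B 15×3=45
  routing cost 196, fixed 16 → total 212.
Compare {A, B, C}: routing cost 189 + fixed 27 = 216.
Compare {B}: routing cost 210 + fixed 8 = 218.
Compare {B, C, D}: routing cost 196 + fixed 25 = 221.
All other subsets cost ≥ 216. Minimum total cost: 212.

212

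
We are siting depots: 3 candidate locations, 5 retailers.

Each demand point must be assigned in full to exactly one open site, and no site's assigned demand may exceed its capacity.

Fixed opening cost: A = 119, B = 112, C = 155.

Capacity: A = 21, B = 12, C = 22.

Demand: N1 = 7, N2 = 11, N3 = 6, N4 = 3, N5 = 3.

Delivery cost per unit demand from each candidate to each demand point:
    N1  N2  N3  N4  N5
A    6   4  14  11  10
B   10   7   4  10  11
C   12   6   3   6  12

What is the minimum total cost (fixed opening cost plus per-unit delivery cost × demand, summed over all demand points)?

401

Open {A, B}; cheapest assignment that respects the capacities:
  A (cap 21, load 21): N1, N2, N5 — cost 7×6 + 11×4 + 3×10 = 116
  B (cap 12, load 9): N3, N4 — cost 6×4 + 3×10 = 54
  Shipping 170, fixed 231 → total 401.
  Any other capacity-feasible assignment to {A, B} ships for at least 170.
Compare {A, C}: its best feasible assignment gives total 426.
Compare {B, C}: its best feasible assignment gives total 472.
Every other set of open sites that can feasibly serve all demand totals ≥ 426 even under its best assignment. Minimum: 401.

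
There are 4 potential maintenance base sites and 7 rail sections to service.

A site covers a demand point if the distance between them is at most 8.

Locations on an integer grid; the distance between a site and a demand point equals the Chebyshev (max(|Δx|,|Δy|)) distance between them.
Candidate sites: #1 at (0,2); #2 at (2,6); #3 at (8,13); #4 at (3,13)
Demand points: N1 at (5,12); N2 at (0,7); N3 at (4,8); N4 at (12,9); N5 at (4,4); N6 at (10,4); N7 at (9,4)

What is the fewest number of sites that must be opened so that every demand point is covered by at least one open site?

2

Coverage sets (demand points within 8 of each site):
  #1: {N2, N3, N5}
  #2: {N1, N2, N3, N5, N6, N7}
  #3: {N1, N2, N3, N4}
  #4: {N1, N2, N3}
No single site covers all 7 demand points.
But {#2, #3} covers everything, so the minimum is 2.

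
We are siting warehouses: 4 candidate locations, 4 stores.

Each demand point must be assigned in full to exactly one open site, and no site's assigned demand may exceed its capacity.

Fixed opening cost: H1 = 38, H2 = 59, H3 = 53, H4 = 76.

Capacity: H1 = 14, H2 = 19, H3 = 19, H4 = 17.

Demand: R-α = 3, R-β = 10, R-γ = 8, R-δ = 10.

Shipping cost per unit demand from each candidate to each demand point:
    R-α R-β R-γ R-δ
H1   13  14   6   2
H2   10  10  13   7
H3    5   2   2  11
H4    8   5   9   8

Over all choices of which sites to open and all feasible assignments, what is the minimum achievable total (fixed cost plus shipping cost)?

186

Open {H1, H3}; cheapest assignment that respects the capacities:
  H1 (cap 14, load 13): R-α, R-δ — cost 3×13 + 10×2 = 59
  H3 (cap 19, load 18): R-β, R-γ — cost 10×2 + 8×2 = 36
  Shipping 95, fixed 91 → total 186.
  Any other capacity-feasible assignment to {H1, H3} ships for at least 95.
Compare {H1, H2, H3}: its best feasible assignment gives total 236.
Compare {H1, H3, H4}: its best feasible assignment gives total 247.
Every other set of open sites that can feasibly serve all demand totals ≥ 236 even under its best assignment. Minimum: 186.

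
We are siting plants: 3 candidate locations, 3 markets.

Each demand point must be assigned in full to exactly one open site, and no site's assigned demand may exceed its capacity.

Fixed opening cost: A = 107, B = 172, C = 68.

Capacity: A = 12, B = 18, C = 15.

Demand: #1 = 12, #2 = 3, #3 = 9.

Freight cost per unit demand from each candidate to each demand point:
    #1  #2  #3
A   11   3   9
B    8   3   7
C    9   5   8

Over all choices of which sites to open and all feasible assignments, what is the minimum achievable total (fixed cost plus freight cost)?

373

Open {A, C}; cheapest assignment that respects the capacities:
  A (cap 12, load 12): #2, #3 — cost 3×3 + 9×9 = 90
  C (cap 15, load 12): #1 — cost 12×9 = 108
  Shipping 198, fixed 175 → total 373.
  Any other capacity-feasible assignment to {A, C} ships for at least 198.
Compare {B, C}: its best feasible assignment gives total 417.
Compare {A, B}: its best feasible assignment gives total 465.
Every other set of open sites that can feasibly serve all demand totals ≥ 417 even under its best assignment. Minimum: 373.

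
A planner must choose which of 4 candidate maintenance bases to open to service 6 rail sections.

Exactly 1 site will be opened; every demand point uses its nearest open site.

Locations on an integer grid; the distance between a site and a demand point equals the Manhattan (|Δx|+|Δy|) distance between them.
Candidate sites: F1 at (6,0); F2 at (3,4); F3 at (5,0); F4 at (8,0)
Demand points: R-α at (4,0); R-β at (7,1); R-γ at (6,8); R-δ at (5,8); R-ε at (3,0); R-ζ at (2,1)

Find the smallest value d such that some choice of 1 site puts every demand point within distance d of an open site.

7

Open {F2}.
  Farthest demand point is R-β at distance 7 (to F2); all others are ≤ 7.
With {F1} the worst case is 9.
With {F3} the worst case is 9.
No size-1 selection achieves below 7.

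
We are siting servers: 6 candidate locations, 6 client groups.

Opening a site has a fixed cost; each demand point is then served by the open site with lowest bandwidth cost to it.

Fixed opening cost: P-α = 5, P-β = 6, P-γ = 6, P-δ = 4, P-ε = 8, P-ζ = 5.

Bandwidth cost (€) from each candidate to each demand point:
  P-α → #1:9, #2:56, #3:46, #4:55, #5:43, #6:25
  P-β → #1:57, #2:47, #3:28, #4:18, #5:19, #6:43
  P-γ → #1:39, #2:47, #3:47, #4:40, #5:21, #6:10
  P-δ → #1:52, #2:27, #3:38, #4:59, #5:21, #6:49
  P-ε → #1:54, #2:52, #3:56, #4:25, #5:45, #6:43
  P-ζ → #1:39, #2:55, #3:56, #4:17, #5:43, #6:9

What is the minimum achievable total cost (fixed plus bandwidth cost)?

Open {P-α, P-β, P-δ, P-ζ}: assign each demand point to its cheapest open site.
  #1→P-α 9, #2→P-δ 27, #3→P-β 28, #4→P-ζ 17, #5→P-β 19, #6→P-ζ 9
  bandwidth cost 109, fixed 20 → total 129.
Compare {P-α, P-β, P-γ, P-δ}: bandwidth cost 111 + fixed 21 = 132.
Compare {P-α, P-δ, P-ζ}: bandwidth cost 121 + fixed 14 = 135.
Compare {P-α, P-β, P-γ, P-δ, P-ζ}: bandwidth cost 109 + fixed 26 = 135.
All other subsets cost ≥ 132. Minimum total cost: 129.

129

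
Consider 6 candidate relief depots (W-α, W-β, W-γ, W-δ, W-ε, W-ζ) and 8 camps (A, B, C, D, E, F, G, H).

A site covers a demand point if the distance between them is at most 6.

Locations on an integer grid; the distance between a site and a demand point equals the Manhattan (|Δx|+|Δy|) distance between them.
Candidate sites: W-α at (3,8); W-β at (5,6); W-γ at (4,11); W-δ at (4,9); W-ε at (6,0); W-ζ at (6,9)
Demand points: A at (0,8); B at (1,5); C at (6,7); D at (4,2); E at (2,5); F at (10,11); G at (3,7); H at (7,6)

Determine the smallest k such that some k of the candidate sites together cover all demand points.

Coverage sets (demand points within 6 of each site):
  W-α: {A, B, C, E, G, H}
  W-β: {B, C, D, E, G, H}
  W-γ: {C, F, G}
  W-δ: {A, C, E, G, H}
  W-ε: {D}
  W-ζ: {C, F, G, H}
No 2 sites suffice: every size-2 union leaves at least one demand point uncovered.
But {W-α, W-β, W-γ} covers everything, so the minimum is 3.

3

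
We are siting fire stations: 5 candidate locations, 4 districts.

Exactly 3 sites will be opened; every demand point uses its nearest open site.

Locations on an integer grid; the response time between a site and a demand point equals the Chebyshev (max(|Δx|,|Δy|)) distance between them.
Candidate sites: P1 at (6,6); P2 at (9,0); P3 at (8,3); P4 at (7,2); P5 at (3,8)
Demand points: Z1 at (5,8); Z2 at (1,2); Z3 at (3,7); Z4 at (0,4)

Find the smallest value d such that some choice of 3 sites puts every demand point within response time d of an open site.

5

Open {P1, P2, P5}.
  Farthest demand point is Z2 at response time 5 (to P1); all others are ≤ 5.
With {P1, P3, P5} the worst case is 5.
With {P1, P4, P5} the worst case is 5.
No size-3 selection achieves below 5.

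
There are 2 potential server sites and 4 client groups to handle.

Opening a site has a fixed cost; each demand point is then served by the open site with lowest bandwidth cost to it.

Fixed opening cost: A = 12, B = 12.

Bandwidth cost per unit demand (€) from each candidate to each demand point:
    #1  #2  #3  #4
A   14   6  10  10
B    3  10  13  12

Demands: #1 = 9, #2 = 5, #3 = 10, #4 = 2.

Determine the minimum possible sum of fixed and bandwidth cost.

201

Open {A, B}: assign each demand point to its cheapest open site.
  #1→B 9×3=27, #2→A 5×6=30, #3→A 10×10=100, #4→A 2×10=20
  bandwidth cost 177, fixed 24 → total 201.
Compare {B}: bandwidth cost 231 + fixed 12 = 243.
Compare {A}: bandwidth cost 276 + fixed 12 = 288.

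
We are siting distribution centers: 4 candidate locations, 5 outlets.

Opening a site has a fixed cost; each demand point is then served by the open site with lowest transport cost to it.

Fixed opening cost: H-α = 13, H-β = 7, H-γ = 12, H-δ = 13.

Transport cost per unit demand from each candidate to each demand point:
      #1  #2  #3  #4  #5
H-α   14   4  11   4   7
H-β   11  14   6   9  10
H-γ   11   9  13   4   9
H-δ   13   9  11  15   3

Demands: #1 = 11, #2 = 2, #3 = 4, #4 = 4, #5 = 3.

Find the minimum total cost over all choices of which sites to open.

210

Open {H-α, H-β}: assign each demand point to its cheapest open site.
  #1→H-β 11×11=121, #2→H-α 2×4=8, #3→H-β 4×6=24, #4→H-α 4×4=16, #5→H-α 3×7=21
  transport cost 190, fixed 20 → total 210.
Compare {H-α, H-β, H-δ}: transport cost 178 + fixed 33 = 211.
Compare {H-β, H-γ, H-δ}: transport cost 188 + fixed 32 = 220.
Compare {H-α, H-β, H-γ}: transport cost 190 + fixed 32 = 222.
All other subsets cost ≥ 211. Minimum total cost: 210.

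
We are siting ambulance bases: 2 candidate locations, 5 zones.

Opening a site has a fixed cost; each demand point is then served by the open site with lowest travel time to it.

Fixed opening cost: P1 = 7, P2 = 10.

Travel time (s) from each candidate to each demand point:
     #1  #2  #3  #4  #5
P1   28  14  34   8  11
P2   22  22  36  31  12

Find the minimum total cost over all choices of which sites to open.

102

Open {P1}: assign each demand point to its cheapest open site.
  #1→P1 28, #2→P1 14, #3→P1 34, #4→P1 8, #5→P1 11
  travel time 95, fixed 7 → total 102.
Compare {P1, P2}: travel time 89 + fixed 17 = 106.
Compare {P2}: travel time 123 + fixed 10 = 133.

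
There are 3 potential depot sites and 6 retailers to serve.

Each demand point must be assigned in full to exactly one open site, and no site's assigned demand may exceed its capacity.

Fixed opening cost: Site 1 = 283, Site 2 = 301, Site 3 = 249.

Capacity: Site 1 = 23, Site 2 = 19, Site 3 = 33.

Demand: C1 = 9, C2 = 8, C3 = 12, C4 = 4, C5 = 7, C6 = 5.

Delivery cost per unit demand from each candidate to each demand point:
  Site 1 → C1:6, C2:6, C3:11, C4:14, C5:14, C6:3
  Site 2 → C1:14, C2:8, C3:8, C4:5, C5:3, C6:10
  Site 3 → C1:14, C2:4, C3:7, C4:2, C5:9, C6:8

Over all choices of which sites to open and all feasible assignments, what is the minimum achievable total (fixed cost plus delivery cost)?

Open {Site 1, Site 3}; cheapest assignment that respects the capacities:
  Site 1 (cap 23, load 14): C1, C6 — cost 9×6 + 5×3 = 69
  Site 3 (cap 33, load 31): C2, C3, C4, C5 — cost 8×4 + 12×7 + 4×2 + 7×9 = 187
  Shipping 256, fixed 532 → total 788.
  Any other capacity-feasible assignment to {Site 1, Site 3} ships for at least 256.
Compare {Site 2, Site 3}: its best feasible assignment gives total 861.
Compare {Site 1, Site 2, Site 3}: its best feasible assignment gives total 1047.
Every other set of open sites that can feasibly serve all demand totals ≥ 861 even under its best assignment. Minimum: 788.

788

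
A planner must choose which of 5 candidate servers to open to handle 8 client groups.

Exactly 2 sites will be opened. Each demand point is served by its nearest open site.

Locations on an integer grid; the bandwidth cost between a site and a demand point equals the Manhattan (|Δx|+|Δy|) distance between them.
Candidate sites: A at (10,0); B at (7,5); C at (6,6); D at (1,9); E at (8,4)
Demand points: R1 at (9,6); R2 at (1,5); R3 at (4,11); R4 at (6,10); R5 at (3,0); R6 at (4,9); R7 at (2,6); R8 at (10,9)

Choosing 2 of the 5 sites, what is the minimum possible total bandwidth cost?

39

Open {C, D}.
  R1→C 3, R2→D 4, R3→D 5, R4→C 4, R5→C 9, R6→D 3, R7→C 4, R8→C 7  ⇒ total 39.
Compare {B, D}: total 41.
Compare {D, E}: total 41.
No size-2 selection does better; minimum is 39.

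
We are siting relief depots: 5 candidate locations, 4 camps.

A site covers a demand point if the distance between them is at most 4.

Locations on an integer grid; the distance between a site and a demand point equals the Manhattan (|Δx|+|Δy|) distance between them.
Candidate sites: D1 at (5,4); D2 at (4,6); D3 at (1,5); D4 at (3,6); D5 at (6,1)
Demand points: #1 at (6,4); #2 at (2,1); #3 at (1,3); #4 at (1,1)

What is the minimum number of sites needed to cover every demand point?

Coverage sets (demand points within 4 of each site):
  D1: {#1}
  D2: {#1}
  D3: {#3, #4}
  D4: {}
  D5: {#1, #2}
No single site covers all 4 demand points.
But {D3, D5} covers everything, so the minimum is 2.

2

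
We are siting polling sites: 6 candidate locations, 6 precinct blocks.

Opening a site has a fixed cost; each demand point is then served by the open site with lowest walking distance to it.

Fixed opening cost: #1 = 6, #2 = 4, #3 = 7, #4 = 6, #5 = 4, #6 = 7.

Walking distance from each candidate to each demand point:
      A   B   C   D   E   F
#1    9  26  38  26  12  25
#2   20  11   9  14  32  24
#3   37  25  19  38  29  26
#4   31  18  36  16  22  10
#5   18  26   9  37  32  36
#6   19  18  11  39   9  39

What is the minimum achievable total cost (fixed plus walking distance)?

81

Open {#1, #2, #4}: assign each demand point to its cheapest open site.
  A→#1 9, B→#2 11, C→#2 9, D→#2 14, E→#1 12, F→#4 10
  walking distance 65, fixed 16 → total 81.
Compare {#1, #2, #4, #5}: walking distance 65 + fixed 20 = 85.
Compare {#1, #2, #4, #6}: walking distance 62 + fixed 23 = 85.
Compare {#1, #2, #3, #4}: walking distance 65 + fixed 23 = 88.
All other subsets cost ≥ 85. Minimum total cost: 81.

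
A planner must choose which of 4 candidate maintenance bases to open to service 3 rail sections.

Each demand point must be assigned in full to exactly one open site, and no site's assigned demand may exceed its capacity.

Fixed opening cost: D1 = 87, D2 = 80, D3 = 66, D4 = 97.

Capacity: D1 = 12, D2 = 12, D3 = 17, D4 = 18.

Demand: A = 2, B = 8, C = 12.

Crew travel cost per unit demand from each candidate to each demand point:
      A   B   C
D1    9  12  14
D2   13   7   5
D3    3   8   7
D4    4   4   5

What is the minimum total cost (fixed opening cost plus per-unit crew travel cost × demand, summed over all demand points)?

276

Open {D2, D3}; cheapest assignment that respects the capacities:
  D2 (cap 12, load 12): C — cost 12×5 = 60
  D3 (cap 17, load 10): A, B — cost 2×3 + 8×8 = 70
  Shipping 130, fixed 146 → total 276.
  Any other capacity-feasible assignment to {D2, D3} ships for at least 130.
Compare {D2, D4}: its best feasible assignment gives total 277.
Compare {D3, D4}: its best feasible assignment gives total 285.
Every other set of open sites that can feasibly serve all demand totals ≥ 277 even under its best assignment. Minimum: 276.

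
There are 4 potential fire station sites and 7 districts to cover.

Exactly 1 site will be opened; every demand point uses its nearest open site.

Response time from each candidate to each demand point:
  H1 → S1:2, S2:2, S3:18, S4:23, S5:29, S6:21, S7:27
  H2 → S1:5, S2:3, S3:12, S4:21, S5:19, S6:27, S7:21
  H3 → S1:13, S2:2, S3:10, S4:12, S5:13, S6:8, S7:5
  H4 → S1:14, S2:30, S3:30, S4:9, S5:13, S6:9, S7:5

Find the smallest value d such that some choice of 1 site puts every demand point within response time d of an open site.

13

Open {H3}.
  Farthest demand point is S1 at response time 13 (to H3); all others are ≤ 13.
With {H2} the worst case is 27.
With {H1} the worst case is 29.
No size-1 selection achieves below 13.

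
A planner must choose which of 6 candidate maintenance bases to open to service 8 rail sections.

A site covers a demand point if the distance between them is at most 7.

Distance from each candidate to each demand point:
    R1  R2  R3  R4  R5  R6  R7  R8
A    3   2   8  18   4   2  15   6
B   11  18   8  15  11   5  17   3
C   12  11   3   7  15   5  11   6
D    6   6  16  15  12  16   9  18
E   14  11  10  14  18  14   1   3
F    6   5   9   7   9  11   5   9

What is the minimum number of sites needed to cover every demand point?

Coverage sets (demand points within 7 of each site):
  A: {R1, R2, R5, R6, R8}
  B: {R6, R8}
  C: {R3, R4, R6, R8}
  D: {R1, R2}
  E: {R7, R8}
  F: {R1, R2, R4, R7}
No 2 sites suffice: every size-2 union leaves at least one demand point uncovered.
But {A, C, E} covers everything, so the minimum is 3.

3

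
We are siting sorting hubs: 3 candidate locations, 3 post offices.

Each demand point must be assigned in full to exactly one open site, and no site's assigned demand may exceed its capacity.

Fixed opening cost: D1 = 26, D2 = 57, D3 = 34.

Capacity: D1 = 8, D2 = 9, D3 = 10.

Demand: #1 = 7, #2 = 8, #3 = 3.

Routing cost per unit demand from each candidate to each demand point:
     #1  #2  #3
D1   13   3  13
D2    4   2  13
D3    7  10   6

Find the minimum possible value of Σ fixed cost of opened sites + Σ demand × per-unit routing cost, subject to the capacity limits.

151

Open {D1, D3}; cheapest assignment that respects the capacities:
  D1 (cap 8, load 8): #2 — cost 8×3 = 24
  D3 (cap 10, load 10): #1, #3 — cost 7×7 + 3×6 = 67
  Shipping 91, fixed 60 → total 151.
  Any other capacity-feasible assignment to {D1, D3} ships for at least 91.
Compare {D2, D3}: its best feasible assignment gives total 174.
Compare {D1, D2, D3}: its best feasible assignment gives total 187.
Every other set of open sites that can feasibly serve all demand totals ≥ 174 even under its best assignment. Minimum: 151.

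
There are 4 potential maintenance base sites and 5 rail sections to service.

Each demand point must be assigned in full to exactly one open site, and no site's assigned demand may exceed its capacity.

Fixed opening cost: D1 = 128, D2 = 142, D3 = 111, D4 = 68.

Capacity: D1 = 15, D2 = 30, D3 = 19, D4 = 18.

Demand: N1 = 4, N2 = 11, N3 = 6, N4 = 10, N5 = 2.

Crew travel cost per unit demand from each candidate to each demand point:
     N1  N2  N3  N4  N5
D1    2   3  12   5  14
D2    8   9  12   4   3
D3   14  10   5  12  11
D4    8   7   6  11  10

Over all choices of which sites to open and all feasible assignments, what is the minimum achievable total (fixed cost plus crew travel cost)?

Open {D2, D4}; cheapest assignment that respects the capacities:
  D2 (cap 30, load 16): N1, N4, N5 — cost 4×8 + 10×4 + 2×3 = 78
  D4 (cap 18, load 17): N2, N3 — cost 11×7 + 6×6 = 113
  Shipping 191, fixed 210 → total 401.
  Any other capacity-feasible assignment to {D2, D4} ships for at least 191.
Compare {D1, D4}: its best feasible assignment gives total 403.
Compare {D1, D2}: its best feasible assignment gives total 429.
Every other set of open sites that can feasibly serve all demand totals ≥ 403 even under its best assignment. Minimum: 401.

401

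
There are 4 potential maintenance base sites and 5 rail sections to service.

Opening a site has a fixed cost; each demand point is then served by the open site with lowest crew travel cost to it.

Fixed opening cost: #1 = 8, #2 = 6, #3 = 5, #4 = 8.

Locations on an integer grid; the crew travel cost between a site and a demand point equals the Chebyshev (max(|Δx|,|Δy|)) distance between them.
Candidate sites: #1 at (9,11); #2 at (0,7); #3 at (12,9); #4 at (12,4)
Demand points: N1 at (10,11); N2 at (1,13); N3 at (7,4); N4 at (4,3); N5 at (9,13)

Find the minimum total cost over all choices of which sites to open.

32

Open {#2, #3}: assign each demand point to its cheapest open site.
  N1→#3 2, N2→#2 6, N3→#3 5, N4→#2 4, N5→#3 4
  crew travel cost 21, fixed 11 → total 32.
Compare {#1}: crew travel cost 26 + fixed 8 = 34.
Compare {#1, #2}: crew travel cost 20 + fixed 14 = 34.
Compare {#3}: crew travel cost 30 + fixed 5 = 35.
All other subsets cost ≥ 34. Minimum total cost: 32.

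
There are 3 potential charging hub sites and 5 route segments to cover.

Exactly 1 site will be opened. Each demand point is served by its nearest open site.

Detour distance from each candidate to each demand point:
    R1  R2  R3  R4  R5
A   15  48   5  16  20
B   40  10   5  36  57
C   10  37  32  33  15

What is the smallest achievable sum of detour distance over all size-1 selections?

Open {A}.
  R1→A 15, R2→A 48, R3→A 5, R4→A 16, R5→A 20  ⇒ total 104.
Compare {C}: total 127.
Compare {B}: total 148.

104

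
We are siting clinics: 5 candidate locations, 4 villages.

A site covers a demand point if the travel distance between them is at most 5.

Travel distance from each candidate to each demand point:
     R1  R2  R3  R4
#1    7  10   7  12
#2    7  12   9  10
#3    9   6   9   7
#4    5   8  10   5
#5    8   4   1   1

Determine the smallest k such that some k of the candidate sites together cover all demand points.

Coverage sets (demand points within 5 of each site):
  #1: {}
  #2: {}
  #3: {}
  #4: {R1, R4}
  #5: {R2, R3, R4}
No single site covers all 4 demand points.
But {#4, #5} covers everything, so the minimum is 2.

2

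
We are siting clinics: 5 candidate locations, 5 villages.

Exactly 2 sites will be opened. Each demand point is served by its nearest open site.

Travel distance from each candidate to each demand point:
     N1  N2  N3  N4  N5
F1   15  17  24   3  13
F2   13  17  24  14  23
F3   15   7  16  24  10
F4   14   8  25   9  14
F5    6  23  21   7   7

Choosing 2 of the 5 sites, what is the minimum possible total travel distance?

Open {F3, F5}.
  N1→F5 6, N2→F3 7, N3→F3 16, N4→F5 7, N5→F5 7  ⇒ total 43.
Compare {F4, F5}: total 49.
Compare {F1, F3}: total 51.
No size-2 selection does better; minimum is 43.

43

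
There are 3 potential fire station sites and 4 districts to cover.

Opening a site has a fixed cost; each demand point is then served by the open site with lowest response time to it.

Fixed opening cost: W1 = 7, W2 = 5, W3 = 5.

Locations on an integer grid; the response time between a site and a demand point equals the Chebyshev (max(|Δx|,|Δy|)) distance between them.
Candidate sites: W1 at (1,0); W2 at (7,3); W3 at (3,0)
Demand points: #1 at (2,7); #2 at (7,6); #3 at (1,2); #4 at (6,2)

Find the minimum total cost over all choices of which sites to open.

Open {W2}: assign each demand point to its cheapest open site.
  #1→W2 5, #2→W2 3, #3→W2 6, #4→W2 1
  response time 15, fixed 5 → total 20.
Compare {W2, W3}: response time 11 + fixed 10 = 21.
Compare {W3}: response time 18 + fixed 5 = 23.
Compare {W1, W2}: response time 11 + fixed 12 = 23.
All other subsets cost ≥ 21. Minimum total cost: 20.

20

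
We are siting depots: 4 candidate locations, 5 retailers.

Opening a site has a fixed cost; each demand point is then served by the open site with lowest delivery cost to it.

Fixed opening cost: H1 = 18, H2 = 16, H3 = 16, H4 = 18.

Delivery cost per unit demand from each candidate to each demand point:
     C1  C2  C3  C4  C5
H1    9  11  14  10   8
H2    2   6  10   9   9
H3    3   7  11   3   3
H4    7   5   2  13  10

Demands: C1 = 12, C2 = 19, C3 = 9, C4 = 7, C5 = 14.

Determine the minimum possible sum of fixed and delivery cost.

Open {H3, H4}: assign each demand point to its cheapest open site.
  C1→H3 12×3=36, C2→H4 19×5=95, C3→H4 9×2=18, C4→H3 7×3=21, C5→H3 14×3=42
  delivery cost 212, fixed 34 → total 246.
Compare {H2, H3, H4}: delivery cost 200 + fixed 50 = 250.
Compare {H1, H3, H4}: delivery cost 212 + fixed 52 = 264.
Compare {H1, H2, H3, H4}: delivery cost 200 + fixed 68 = 268.
All other subsets cost ≥ 250. Minimum total cost: 246.

246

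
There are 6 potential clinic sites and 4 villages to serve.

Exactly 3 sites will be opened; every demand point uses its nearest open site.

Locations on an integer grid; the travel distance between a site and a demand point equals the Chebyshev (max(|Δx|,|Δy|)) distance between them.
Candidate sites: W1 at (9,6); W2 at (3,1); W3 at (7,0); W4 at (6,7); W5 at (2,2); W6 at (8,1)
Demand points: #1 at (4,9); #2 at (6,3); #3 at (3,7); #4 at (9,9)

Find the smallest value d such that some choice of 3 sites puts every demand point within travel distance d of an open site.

3

Open {W1, W2, W4}.
  Farthest demand point is #2 at travel distance 3 (to W1); all others are ≤ 3.
With {W1, W3, W4} the worst case is 3.
With {W1, W4, W5} the worst case is 3.
No size-3 selection achieves below 3.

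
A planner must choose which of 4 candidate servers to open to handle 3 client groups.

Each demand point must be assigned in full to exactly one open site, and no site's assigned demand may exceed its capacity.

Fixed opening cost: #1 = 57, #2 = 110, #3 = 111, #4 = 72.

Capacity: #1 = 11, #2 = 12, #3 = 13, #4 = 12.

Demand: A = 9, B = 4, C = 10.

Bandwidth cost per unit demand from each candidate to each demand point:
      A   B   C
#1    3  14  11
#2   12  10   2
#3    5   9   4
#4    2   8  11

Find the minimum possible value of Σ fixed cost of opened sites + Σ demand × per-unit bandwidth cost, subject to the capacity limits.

318

Open {#1, #2, #4}; cheapest assignment that respects the capacities:
  #1 (cap 11, load 9): A — cost 9×3 = 27
  #2 (cap 12, load 10): C — cost 10×2 = 20
  #4 (cap 12, load 4): B — cost 4×8 = 32
  Shipping 79, fixed 239 → total 318.
  Any other capacity-feasible assignment to {#1, #2, #4} ships for at least 79.
Compare {#2, #3}: its best feasible assignment gives total 322.
Compare {#1, #3, #4}: its best feasible assignment gives total 339.
Every other set of open sites that can feasibly serve all demand totals ≥ 322 even under its best assignment. Minimum: 318.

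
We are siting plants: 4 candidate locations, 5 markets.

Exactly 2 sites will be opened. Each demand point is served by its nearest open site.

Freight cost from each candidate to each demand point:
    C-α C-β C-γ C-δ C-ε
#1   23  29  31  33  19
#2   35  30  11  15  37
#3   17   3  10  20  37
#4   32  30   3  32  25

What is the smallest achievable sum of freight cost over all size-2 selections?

Open {#3, #4}.
  C-α→#3 17, C-β→#3 3, C-γ→#4 3, C-δ→#3 20, C-ε→#4 25  ⇒ total 68.
Compare {#1, #3}: total 69.
Compare {#2, #3}: total 82.
No size-2 selection does better; minimum is 68.

68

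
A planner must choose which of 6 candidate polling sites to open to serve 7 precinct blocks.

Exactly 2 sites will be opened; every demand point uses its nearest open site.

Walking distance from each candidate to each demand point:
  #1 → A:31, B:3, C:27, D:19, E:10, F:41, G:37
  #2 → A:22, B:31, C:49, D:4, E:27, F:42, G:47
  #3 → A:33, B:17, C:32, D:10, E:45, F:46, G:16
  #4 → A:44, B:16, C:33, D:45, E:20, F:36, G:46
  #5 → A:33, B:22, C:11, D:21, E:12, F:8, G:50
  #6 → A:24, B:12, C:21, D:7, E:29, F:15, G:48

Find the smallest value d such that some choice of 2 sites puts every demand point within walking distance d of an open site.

Open {#3, #6}.
  Farthest demand point is E at walking distance 29 (to #6); all others are ≤ 29.
With {#3, #5} the worst case is 33.
With {#3, #4} the worst case is 36.
No size-2 selection achieves below 29.

29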